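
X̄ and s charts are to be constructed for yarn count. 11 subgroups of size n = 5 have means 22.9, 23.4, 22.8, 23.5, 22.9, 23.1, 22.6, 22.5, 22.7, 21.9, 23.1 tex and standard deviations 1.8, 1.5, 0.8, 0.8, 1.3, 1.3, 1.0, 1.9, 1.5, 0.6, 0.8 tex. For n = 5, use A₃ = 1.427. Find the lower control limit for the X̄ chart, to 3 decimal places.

21.129

X̄̄ = (22.9 + 23.4 + 22.8 + 23.5 + 22.9 + 23.1 + 22.6 + 22.5 + 22.7 + 21.9 + 23.1) / 11 = 22.8545
s̄ = (1.8 + 1.5 + 0.8 + 0.8 + 1.3 + 1.3 + 1.0 + 1.9 + 1.5 + 0.6 + 0.8) / 11 = 1.2091
LCL = X̄̄ − A₃·s̄ = 22.8545 − 1.427 × 1.2091 = 21.1292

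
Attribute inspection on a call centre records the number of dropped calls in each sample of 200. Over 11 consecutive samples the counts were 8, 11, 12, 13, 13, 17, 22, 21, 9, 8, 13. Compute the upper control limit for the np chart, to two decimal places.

23.96

p̄ = Σdᵢ / (k·n) = 147 / (11 × 200) = 0.06682
UCL = np̄ + 3·√(np̄(1−p̄)) = 13.3636 + 3 × √(13.3636×0.93318) = 13.3636 + 3 × 3.5314 = 23.9578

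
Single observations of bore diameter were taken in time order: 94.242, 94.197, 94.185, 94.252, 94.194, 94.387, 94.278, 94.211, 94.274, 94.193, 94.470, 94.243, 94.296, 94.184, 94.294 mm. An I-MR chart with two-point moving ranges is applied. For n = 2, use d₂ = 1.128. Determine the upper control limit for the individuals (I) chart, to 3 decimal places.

X̄ = (94.242 + 94.197 + 94.185 + 94.252 + 94.194 + 94.387 + 94.278 + 94.211 + 94.274 + 94.193 + 94.470 + 94.243 + 94.296 + 94.184 + 94.294) / 15 = 94.2600
Moving ranges: 0.045, 0.012, 0.067, 0.058, 0.193, 0.109, 0.067, 0.063, 0.081, 0.277, 0.227, 0.053, 0.112, 0.110; M̄R̄ = 1.4740 / 14 = 0.1053
UCL = X̄ + 3·M̄R̄/d₂ = 94.2600 + 3 × 0.1053 / 1.128 = 94.5400

94.540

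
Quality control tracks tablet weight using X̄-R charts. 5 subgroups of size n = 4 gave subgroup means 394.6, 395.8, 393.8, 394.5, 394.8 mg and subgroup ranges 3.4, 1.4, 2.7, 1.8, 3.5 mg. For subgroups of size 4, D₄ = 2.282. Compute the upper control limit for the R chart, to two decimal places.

R̄ = (3.4 + 1.4 + 2.7 + 1.8 + 3.5) / 5 = 12.8000 / 5 = 2.5600
UCL_R = D₄·R̄ = 2.282 × 2.5600 = 5.8419

5.84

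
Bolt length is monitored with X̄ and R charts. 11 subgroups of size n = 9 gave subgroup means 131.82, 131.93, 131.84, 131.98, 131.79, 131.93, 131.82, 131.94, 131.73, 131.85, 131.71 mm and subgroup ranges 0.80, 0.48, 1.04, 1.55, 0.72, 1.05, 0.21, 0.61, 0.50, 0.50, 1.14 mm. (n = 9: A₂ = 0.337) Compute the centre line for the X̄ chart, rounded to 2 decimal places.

131.85

X̄̄ = (131.82 + 131.93 + 131.84 + 131.98 + 131.79 + 131.93 + 131.82 + 131.94 + 131.73 + 131.85 + 131.71) / 11 = 1450.3400 / 11 = 131.8491
CL = X̄̄ = 131.8491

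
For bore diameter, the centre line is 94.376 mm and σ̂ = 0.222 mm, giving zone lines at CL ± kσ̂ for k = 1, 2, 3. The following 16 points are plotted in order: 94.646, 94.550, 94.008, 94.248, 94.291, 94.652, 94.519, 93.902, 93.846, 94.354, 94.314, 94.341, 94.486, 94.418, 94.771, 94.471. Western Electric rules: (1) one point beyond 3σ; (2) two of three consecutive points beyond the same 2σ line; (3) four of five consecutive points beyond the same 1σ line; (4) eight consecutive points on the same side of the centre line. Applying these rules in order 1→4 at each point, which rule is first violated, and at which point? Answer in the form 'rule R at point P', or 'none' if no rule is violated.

Zone of each point (C = within 1σ̂, B = 1σ̂–2σ̂, A = 2σ̂–3σ̂, * = beyond 3σ̂; sign = side of CL): 1:+B, 2:+C, 3:-B, 4:-C, 5:-C, 6:+B, 7:+C, 8:-A, 9:-A, 10:-C, 11:-C, 12:-C, 13:+C, 14:+C, 15:+B, 16:+C
Rule 2 (two of three consecutive points beyond the same 2σ limit) is satisfied at point 9.

rule 2 at point 9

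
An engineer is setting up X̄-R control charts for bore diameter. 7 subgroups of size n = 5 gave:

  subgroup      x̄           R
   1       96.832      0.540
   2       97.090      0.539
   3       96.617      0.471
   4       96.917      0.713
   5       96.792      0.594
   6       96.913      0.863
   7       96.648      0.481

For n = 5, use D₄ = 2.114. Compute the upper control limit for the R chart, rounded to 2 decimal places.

R̄ = (0.540 + 0.539 + 0.471 + 0.713 + 0.594 + 0.863 + 0.481) / 7 = 4.2010 / 7 = 0.6001
UCL_R = D₄·R̄ = 2.114 × 0.6001 = 1.2687

1.27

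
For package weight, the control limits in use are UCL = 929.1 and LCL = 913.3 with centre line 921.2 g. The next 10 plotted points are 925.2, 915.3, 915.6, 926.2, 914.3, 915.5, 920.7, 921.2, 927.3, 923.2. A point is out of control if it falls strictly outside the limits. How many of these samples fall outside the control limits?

All 10 points lie within [913.3, 929.1].

0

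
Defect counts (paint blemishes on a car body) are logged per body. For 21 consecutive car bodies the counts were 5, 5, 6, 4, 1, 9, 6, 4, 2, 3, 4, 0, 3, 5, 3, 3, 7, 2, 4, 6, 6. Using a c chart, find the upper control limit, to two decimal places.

10.33

c̄ = (5 + 5 + 6 + 4 + 1 + 9 + 6 + 4 + 2 + 3 + 4 + 0 + 3 + 5 + 3 + 3 + 7 + 2 + 4 + 6 + 6) / 21 = 88 / 21 = 4.1905
UCL = c̄ + 3√c̄ = 4.1905 + 3 × √4.1905 = 4.1905 + 3 × 2.0471 = 10.3317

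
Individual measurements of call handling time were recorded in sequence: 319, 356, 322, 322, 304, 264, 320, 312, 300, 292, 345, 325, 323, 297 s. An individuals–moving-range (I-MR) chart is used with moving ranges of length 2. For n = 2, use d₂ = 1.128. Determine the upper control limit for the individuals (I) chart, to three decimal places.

378.596

X̄ = (319 + 356 + 322 + 322 + 304 + 264 + 320 + 312 + 300 + 292 + 345 + 325 + 323 + 297) / 14 = 314.3571
Moving ranges: 37, 34, 0, 18, 40, 56, 8, 12, 8, 53, 20, 2, 26; M̄R̄ = 314.0000 / 13 = 24.1538
UCL = X̄ + 3·M̄R̄/d₂ = 314.3571 + 3 × 24.1538 / 1.128 = 378.5961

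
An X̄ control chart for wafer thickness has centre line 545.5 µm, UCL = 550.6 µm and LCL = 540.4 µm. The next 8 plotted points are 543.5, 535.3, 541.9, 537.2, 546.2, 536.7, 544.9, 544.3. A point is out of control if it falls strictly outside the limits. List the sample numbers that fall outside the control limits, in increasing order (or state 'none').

Compare each point to [540.4, 550.6]: sample 2 = 535.3 < LCL; sample 4 = 537.2 < LCL; sample 6 = 536.7 < LCL.

2, 4, 6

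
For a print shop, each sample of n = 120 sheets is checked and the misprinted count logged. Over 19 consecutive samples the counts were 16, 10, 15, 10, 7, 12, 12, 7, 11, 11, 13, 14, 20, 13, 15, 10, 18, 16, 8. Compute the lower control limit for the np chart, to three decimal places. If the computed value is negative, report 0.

p̄ = Σdᵢ / (k·n) = 238 / (19 × 120) = 0.10439
LCL = np̄ − 3·√(np̄(1−p̄)) = 12.5263 − 3 × 3.3494 = 2.4780

2.478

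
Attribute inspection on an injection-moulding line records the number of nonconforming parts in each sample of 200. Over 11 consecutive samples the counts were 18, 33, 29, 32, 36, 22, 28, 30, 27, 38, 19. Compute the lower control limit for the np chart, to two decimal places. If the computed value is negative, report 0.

13.56

p̄ = Σdᵢ / (k·n) = 312 / (11 × 200) = 0.14182
LCL = np̄ − 3·√(np̄(1−p̄)) = 28.3636 − 3 × 4.9337 = 13.5626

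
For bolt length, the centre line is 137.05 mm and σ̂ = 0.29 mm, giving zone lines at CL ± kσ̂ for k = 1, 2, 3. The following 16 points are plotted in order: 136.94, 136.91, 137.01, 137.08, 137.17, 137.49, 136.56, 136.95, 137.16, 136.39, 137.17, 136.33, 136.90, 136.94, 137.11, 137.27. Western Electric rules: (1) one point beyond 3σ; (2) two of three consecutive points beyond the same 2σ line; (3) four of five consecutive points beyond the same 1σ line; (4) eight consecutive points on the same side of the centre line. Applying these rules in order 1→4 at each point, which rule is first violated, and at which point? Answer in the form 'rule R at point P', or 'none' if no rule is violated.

rule 2 at point 12

Zone of each point (C = within 1σ̂, B = 1σ̂–2σ̂, A = 2σ̂–3σ̂, * = beyond 3σ̂; sign = side of CL): 1:-C, 2:-C, 3:-C, 4:+C, 5:+C, 6:+B, 7:-B, 8:-C, 9:+C, 10:-A, 11:+C, 12:-A, 13:-C, 14:-C, 15:+C, 16:+C
Rule 2 (two of three consecutive points beyond the same 2σ limit) is satisfied at point 12.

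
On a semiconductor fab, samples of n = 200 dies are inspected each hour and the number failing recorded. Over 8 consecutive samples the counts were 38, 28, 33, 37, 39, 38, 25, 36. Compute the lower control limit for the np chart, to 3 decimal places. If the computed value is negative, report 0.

p̄ = Σdᵢ / (k·n) = 274 / (8 × 200) = 0.17125
LCL = np̄ − 3·√(np̄(1−p̄)) = 34.2500 − 3 × 5.3277 = 18.2668

18.267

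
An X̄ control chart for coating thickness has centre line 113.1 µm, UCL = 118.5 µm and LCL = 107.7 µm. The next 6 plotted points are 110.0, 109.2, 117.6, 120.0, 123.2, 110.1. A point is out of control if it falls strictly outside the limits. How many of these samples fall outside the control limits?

Compare each point to [107.7, 118.5]: sample 4 = 120.0 > UCL; sample 5 = 123.2 > UCL.

2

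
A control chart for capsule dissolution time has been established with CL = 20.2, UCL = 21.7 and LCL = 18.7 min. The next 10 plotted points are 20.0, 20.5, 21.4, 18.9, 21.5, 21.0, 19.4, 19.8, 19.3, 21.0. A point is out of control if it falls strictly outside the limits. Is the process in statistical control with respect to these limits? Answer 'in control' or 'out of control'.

in control

All 10 points lie within [18.7, 21.7].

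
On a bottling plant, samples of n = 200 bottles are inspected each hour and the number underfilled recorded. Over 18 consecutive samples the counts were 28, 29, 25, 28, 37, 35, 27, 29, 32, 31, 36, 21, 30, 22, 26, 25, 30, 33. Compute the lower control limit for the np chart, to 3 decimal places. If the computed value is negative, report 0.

p̄ = Σdᵢ / (k·n) = 524 / (18 × 200) = 0.14556
LCL = np̄ − 3·√(np̄(1−p̄)) = 29.1111 − 3 × 4.9874 = 14.1490

14.149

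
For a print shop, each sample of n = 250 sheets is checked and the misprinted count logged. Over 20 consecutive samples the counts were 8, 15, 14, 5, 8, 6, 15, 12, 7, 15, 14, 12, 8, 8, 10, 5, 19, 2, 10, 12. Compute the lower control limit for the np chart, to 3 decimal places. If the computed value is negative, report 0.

0.844

p̄ = Σdᵢ / (k·n) = 205 / (20 × 250) = 0.04100
LCL = np̄ − 3·√(np̄(1−p̄)) = 10.2500 − 3 × 3.1352 = 0.8443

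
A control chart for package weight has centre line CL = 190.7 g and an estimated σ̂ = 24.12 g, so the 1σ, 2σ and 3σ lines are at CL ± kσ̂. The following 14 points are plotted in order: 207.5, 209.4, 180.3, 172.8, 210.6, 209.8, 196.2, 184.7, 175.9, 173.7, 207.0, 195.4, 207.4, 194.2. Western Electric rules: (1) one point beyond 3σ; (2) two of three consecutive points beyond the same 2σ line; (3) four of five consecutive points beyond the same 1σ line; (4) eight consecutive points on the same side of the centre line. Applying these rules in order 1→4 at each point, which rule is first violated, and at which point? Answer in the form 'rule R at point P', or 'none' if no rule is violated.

none

Zone of each point (C = within 1σ̂, B = 1σ̂–2σ̂, A = 2σ̂–3σ̂, * = beyond 3σ̂; sign = side of CL): 1:+C, 2:+C, 3:-C, 4:-C, 5:+C, 6:+C, 7:+C, 8:-C, 9:-C, 10:-C, 11:+C, 12:+C, 13:+C, 14:+C
No rule fires across all 14 points.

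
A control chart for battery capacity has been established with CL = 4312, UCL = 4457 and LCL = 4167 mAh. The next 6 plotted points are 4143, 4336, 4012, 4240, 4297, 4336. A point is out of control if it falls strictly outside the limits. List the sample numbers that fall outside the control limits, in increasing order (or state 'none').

1, 3

Compare each point to [4167, 4457]: sample 1 = 4143 < LCL; sample 3 = 4012 < LCL.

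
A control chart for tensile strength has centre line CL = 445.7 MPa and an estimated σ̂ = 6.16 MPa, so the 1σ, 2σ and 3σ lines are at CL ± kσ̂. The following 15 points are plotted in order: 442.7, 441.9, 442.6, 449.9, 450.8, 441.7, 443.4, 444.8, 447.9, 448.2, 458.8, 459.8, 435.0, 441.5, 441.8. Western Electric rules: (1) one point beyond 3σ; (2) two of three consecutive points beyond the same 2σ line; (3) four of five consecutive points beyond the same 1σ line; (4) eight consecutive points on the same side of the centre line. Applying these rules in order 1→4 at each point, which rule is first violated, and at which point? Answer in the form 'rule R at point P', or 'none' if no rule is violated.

Zone of each point (C = within 1σ̂, B = 1σ̂–2σ̂, A = 2σ̂–3σ̂, * = beyond 3σ̂; sign = side of CL): 1:-C, 2:-C, 3:-C, 4:+C, 5:+C, 6:-C, 7:-C, 8:-C, 9:+C, 10:+C, 11:+A, 12:+A, 13:-B, 14:-C, 15:-C
Rule 2 (two of three consecutive points beyond the same 2σ limit) is satisfied at point 12.

rule 2 at point 12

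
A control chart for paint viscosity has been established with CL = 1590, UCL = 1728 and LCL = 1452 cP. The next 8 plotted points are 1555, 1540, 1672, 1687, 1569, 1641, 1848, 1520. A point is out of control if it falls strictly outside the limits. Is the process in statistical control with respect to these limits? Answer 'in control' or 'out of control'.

Compare each point to [1452, 1728]: sample 7 = 1848 > UCL.

out of control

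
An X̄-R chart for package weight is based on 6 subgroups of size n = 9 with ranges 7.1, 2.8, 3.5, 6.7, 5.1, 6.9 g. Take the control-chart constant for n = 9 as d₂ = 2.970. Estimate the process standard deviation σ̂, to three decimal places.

R̄ = (7.1 + 2.8 + 3.5 + 6.7 + 5.1 + 6.9) / 6 = 5.3500
σ̂ = R̄ / d₂ = 5.3500 / 2.970 = 1.8013

1.801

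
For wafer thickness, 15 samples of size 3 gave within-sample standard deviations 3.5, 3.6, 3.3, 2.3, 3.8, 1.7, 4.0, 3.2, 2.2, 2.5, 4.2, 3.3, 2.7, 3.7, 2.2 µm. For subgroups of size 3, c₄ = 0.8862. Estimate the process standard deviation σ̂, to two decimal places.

3.48

s̄ = (3.5 + 3.6 + 3.3 + 2.3 + 3.8 + 1.7 + 4.0 + 3.2 + 2.2 + 2.5 + 4.2 + 3.3 + 2.7 + 3.7 + 2.2) / 15 = 3.0800
σ̂ = s̄ / c₄ = 3.0800 / 0.8862 = 3.4755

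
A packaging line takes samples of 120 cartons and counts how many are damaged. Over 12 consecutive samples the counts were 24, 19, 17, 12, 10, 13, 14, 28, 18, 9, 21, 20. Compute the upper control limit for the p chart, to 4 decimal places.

p̄ = Σdᵢ / (k·n) = 205 / (12 × 120) = 0.14236
UCL = p̄ + 3·√(p̄(1−p̄)/n) = 0.14236 + 3 × √(0.14236×0.85764/120) = 0.14236 + 3 × 0.03190 = 0.23805

0.2381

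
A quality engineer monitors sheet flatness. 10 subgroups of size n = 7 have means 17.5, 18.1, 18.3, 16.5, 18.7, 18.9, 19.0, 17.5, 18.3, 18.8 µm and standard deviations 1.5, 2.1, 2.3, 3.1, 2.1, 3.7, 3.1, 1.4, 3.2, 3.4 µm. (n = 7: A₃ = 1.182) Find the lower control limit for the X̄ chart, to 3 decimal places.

15.099

X̄̄ = (17.5 + 18.1 + 18.3 + 16.5 + 18.7 + 18.9 + 19.0 + 17.5 + 18.3 + 18.8) / 10 = 18.1600
s̄ = (1.5 + 2.1 + 2.3 + 3.1 + 2.1 + 3.7 + 3.1 + 1.4 + 3.2 + 3.4) / 10 = 2.5900
LCL = X̄̄ − A₃·s̄ = 18.1600 − 1.182 × 2.5900 = 15.0986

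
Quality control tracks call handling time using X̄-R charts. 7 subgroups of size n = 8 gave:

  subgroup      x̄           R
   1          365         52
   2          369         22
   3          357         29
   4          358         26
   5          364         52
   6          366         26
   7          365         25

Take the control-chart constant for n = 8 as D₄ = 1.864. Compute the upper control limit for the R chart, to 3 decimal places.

61.778

R̄ = (52 + 22 + 29 + 26 + 52 + 26 + 25) / 7 = 232.0000 / 7 = 33.1429
UCL_R = D₄·R̄ = 1.864 × 33.1429 = 61.7783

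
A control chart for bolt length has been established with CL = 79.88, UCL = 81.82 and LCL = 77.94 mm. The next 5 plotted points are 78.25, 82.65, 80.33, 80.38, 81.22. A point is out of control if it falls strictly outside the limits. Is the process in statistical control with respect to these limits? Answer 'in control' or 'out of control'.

out of control

Compare each point to [77.94, 81.82]: sample 2 = 82.65 > UCL.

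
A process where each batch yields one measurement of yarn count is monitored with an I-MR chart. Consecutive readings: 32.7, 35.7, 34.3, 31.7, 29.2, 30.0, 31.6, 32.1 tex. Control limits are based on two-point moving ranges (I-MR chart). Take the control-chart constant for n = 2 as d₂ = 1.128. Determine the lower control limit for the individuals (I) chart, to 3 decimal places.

27.451

X̄ = (32.7 + 35.7 + 34.3 + 31.7 + 29.2 + 30.0 + 31.6 + 32.1) / 8 = 32.1625
Moving ranges: 3.0, 1.4, 2.6, 2.5, 0.8, 1.6, 0.5; M̄R̄ = 12.4000 / 7 = 1.7714
LCL = X̄ − 3·M̄R̄/d₂ = 32.1625 − 3 × 1.7714 / 1.128 = 27.4513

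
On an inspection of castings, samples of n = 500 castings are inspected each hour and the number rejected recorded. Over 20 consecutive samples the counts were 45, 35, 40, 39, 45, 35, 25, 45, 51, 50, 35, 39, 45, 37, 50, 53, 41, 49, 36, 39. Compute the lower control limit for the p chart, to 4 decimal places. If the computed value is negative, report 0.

0.0463

p̄ = Σdᵢ / (k·n) = 834 / (20 × 500) = 0.08340
LCL = p̄ − 3·√(p̄(1−p̄)/n) = 0.08340 − 3 × 0.01236 = 0.04631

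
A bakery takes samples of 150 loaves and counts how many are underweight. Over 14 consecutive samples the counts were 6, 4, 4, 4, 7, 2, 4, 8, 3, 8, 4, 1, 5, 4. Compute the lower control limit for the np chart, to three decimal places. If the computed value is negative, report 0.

0.000

p̄ = Σdᵢ / (k·n) = 64 / (14 × 150) = 0.03048
LCL = np̄ − 3·√(np̄(1−p̄)) = 4.5714 − 3 × 2.1053 = -1.7443 → 0 (negative, so LCL = 0)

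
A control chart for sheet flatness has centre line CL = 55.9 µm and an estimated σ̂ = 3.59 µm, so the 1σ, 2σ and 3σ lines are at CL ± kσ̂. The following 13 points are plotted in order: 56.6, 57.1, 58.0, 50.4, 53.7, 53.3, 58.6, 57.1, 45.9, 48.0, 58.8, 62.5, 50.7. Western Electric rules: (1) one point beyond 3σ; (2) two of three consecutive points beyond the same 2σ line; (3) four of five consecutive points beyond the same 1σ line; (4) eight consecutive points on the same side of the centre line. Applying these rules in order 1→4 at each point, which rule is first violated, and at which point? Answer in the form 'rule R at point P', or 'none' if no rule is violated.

Zone of each point (C = within 1σ̂, B = 1σ̂–2σ̂, A = 2σ̂–3σ̂, * = beyond 3σ̂; sign = side of CL): 1:+C, 2:+C, 3:+C, 4:-B, 5:-C, 6:-C, 7:+C, 8:+C, 9:-A, 10:-A, 11:+C, 12:+B, 13:-B
Rule 2 (two of three consecutive points beyond the same 2σ limit) is satisfied at point 10.

rule 2 at point 10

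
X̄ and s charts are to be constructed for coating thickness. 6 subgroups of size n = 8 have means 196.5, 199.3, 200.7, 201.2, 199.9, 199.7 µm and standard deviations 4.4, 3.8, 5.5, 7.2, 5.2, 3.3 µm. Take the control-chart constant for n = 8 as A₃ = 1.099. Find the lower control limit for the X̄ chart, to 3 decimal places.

194.165

X̄̄ = (196.5 + 199.3 + 200.7 + 201.2 + 199.9 + 199.7) / 6 = 199.5500
s̄ = (4.4 + 3.8 + 5.5 + 7.2 + 5.2 + 3.3) / 6 = 4.9000
LCL = X̄̄ − A₃·s̄ = 199.5500 − 1.099 × 4.9000 = 194.1649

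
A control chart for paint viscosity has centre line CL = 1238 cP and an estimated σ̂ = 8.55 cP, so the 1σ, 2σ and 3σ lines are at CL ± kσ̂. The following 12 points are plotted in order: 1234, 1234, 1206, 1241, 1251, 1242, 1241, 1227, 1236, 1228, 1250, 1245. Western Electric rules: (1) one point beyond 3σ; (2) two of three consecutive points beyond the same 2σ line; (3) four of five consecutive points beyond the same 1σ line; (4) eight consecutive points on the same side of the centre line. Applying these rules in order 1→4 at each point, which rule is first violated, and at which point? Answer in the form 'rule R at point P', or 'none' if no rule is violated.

Zone of each point (C = within 1σ̂, B = 1σ̂–2σ̂, A = 2σ̂–3σ̂, * = beyond 3σ̂; sign = side of CL): 1:-C, 2:-C, 3:-*, 4:+C, 5:+B, 6:+C, 7:+C, 8:-B, 9:-C, 10:-B, 11:+B, 12:+C
Rule 1 (one point beyond the 3σ limits) is satisfied at point 3.

rule 1 at point 3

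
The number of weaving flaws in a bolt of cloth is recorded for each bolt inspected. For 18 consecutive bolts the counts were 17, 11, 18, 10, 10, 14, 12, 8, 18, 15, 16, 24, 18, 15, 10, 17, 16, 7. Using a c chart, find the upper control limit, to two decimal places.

25.54

c̄ = (17 + 11 + 18 + 10 + 10 + 14 + 12 + 8 + 18 + 15 + 16 + 24 + 18 + 15 + 10 + 17 + 16 + 7) / 18 = 256 / 18 = 14.2222
UCL = c̄ + 3√c̄ = 14.2222 + 3 × √14.2222 = 14.2222 + 3 × 3.7712 = 25.5359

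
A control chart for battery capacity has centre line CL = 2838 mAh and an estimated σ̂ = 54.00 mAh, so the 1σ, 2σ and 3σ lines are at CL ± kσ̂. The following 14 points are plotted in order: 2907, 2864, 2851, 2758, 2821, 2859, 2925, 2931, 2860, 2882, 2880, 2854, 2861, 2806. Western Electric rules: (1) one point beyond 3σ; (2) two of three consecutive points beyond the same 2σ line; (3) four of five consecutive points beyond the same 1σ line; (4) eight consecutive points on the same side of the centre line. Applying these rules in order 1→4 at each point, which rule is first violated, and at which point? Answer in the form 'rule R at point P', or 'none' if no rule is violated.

Zone of each point (C = within 1σ̂, B = 1σ̂–2σ̂, A = 2σ̂–3σ̂, * = beyond 3σ̂; sign = side of CL): 1:+B, 2:+C, 3:+C, 4:-B, 5:-C, 6:+C, 7:+B, 8:+B, 9:+C, 10:+C, 11:+C, 12:+C, 13:+C, 14:-C
Rule 4 (eight consecutive points on the same side of the centre line) is satisfied at point 13.

rule 4 at point 13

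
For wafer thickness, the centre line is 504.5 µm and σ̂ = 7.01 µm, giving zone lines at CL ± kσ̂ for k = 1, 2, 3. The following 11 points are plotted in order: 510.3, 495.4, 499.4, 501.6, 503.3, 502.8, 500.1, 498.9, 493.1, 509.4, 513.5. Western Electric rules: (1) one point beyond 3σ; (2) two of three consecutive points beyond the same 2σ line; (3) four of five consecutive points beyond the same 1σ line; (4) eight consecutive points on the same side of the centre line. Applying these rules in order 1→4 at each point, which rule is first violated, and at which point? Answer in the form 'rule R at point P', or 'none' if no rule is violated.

rule 4 at point 9

Zone of each point (C = within 1σ̂, B = 1σ̂–2σ̂, A = 2σ̂–3σ̂, * = beyond 3σ̂; sign = side of CL): 1:+C, 2:-B, 3:-C, 4:-C, 5:-C, 6:-C, 7:-C, 8:-C, 9:-B, 10:+C, 11:+B
Rule 4 (eight consecutive points on the same side of the centre line) is satisfied at point 9.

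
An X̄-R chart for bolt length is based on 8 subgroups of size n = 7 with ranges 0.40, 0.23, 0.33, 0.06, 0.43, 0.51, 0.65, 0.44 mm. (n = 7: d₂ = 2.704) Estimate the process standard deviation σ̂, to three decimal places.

R̄ = (0.40 + 0.23 + 0.33 + 0.06 + 0.43 + 0.51 + 0.65 + 0.44) / 8 = 0.3813
σ̂ = R̄ / d₂ = 0.3813 / 2.704 = 0.1410

0.141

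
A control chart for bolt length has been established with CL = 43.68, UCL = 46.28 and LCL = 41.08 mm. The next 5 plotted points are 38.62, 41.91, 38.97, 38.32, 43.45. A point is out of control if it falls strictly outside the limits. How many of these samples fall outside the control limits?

3

Compare each point to [41.08, 46.28]: sample 1 = 38.62 < LCL; sample 3 = 38.97 < LCL; sample 4 = 38.32 < LCL.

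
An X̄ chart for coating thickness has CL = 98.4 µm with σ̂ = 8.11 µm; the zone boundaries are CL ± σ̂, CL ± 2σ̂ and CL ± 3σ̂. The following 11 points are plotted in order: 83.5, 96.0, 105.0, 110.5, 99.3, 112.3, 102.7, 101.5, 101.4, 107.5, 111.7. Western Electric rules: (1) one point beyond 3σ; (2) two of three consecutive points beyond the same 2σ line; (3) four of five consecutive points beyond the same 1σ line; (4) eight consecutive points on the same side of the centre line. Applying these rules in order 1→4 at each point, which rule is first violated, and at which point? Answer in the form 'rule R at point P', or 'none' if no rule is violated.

Zone of each point (C = within 1σ̂, B = 1σ̂–2σ̂, A = 2σ̂–3σ̂, * = beyond 3σ̂; sign = side of CL): 1:-B, 2:-C, 3:+C, 4:+B, 5:+C, 6:+B, 7:+C, 8:+C, 9:+C, 10:+B, 11:+B
Rule 4 (eight consecutive points on the same side of the centre line) is satisfied at point 10.

rule 4 at point 10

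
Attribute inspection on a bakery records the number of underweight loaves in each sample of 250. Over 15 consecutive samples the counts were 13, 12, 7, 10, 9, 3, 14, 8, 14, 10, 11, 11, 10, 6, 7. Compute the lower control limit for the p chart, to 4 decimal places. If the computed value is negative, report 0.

p̄ = Σdᵢ / (k·n) = 145 / (15 × 250) = 0.03867
LCL = p̄ − 3·√(p̄(1−p̄)/n) = 0.03867 − 3 × 0.01219 = 0.00209

0.0021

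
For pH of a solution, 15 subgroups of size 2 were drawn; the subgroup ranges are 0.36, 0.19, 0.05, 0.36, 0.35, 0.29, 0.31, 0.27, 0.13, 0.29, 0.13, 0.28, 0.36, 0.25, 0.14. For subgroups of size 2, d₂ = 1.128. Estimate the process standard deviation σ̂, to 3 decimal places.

R̄ = (0.36 + 0.19 + 0.05 + 0.36 + 0.35 + 0.29 + 0.31 + 0.27 + 0.13 + 0.29 + 0.13 + 0.28 + 0.36 + 0.25 + 0.14) / 15 = 0.2507
σ̂ = R̄ / d₂ = 0.2507 / 1.128 = 0.2222

0.222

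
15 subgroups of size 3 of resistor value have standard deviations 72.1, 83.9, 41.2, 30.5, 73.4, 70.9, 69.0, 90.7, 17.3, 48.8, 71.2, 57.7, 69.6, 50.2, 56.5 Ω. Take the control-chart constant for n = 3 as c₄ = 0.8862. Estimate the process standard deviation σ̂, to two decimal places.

s̄ = (72.1 + 83.9 + 41.2 + 30.5 + 73.4 + 70.9 + 69.0 + 90.7 + 17.3 + 48.8 + 71.2 + 57.7 + 69.6 + 50.2 + 56.5) / 15 = 60.2000
σ̂ = s̄ / c₄ = 60.2000 / 0.8862 = 67.9305

67.93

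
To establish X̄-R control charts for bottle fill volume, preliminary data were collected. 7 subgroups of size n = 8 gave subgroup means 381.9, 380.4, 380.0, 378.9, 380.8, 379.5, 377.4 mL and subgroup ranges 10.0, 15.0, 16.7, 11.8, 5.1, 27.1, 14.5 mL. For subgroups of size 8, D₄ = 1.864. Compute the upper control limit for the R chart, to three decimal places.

26.682

R̄ = (10.0 + 15.0 + 16.7 + 11.8 + 5.1 + 27.1 + 14.5) / 7 = 100.2000 / 7 = 14.3143
UCL_R = D₄·R̄ = 1.864 × 14.3143 = 26.6818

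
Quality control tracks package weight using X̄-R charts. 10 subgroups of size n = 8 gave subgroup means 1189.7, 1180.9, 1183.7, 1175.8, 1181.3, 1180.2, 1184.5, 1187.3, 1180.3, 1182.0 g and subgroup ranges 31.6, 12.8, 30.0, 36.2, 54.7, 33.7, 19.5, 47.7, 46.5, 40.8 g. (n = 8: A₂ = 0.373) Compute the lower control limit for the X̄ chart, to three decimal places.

X̄̄ = (1189.7 + 1180.9 + 1183.7 + 1175.8 + 1181.3 + 1180.2 + 1184.5 + 1187.3 + 1180.3 + 1182.0) / 10 = 11825.7000 / 10 = 1182.5700
R̄ = (31.6 + 12.8 + 30.0 + 36.2 + 54.7 + 33.7 + 19.5 + 47.7 + 46.5 + 40.8) / 10 = 353.5000 / 10 = 35.3500
LCL = X̄̄ − A₂·R̄ = 1182.5700 − 0.373 × 35.3500 = 1169.3845

1169.384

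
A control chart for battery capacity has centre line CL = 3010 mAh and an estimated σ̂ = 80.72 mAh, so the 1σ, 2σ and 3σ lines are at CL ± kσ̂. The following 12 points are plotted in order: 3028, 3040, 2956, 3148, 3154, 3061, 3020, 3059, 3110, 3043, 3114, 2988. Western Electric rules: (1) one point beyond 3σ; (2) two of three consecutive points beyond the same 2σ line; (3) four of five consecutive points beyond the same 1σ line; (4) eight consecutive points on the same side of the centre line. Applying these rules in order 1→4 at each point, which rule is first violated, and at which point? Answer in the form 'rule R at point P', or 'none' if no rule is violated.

Zone of each point (C = within 1σ̂, B = 1σ̂–2σ̂, A = 2σ̂–3σ̂, * = beyond 3σ̂; sign = side of CL): 1:+C, 2:+C, 3:-C, 4:+B, 5:+B, 6:+C, 7:+C, 8:+C, 9:+B, 10:+C, 11:+B, 12:-C
Rule 4 (eight consecutive points on the same side of the centre line) is satisfied at point 11.

rule 4 at point 11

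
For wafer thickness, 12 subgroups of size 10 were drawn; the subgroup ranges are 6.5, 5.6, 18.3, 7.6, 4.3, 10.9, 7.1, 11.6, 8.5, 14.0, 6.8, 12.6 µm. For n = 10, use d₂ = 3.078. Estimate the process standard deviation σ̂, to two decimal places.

R̄ = (6.5 + 5.6 + 18.3 + 7.6 + 4.3 + 10.9 + 7.1 + 11.6 + 8.5 + 14.0 + 6.8 + 12.6) / 12 = 9.4833
σ̂ = R̄ / d₂ = 9.4833 / 3.078 = 3.0810

3.08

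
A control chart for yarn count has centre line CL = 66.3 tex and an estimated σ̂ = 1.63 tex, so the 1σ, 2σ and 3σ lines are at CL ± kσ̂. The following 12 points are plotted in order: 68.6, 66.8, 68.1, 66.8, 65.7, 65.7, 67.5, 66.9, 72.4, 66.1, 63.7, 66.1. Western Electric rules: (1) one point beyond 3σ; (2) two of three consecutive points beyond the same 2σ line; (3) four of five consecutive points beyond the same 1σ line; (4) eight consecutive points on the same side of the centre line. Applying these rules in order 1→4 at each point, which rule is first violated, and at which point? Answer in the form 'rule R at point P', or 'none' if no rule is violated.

rule 1 at point 9

Zone of each point (C = within 1σ̂, B = 1σ̂–2σ̂, A = 2σ̂–3σ̂, * = beyond 3σ̂; sign = side of CL): 1:+B, 2:+C, 3:+B, 4:+C, 5:-C, 6:-C, 7:+C, 8:+C, 9:+*, 10:-C, 11:-B, 12:-C
Rule 1 (one point beyond the 3σ limits) is satisfied at point 9.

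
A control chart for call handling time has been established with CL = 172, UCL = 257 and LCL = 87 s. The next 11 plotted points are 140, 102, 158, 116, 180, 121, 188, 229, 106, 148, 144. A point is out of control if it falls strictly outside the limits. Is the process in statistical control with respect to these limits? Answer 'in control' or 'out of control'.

in control

All 11 points lie within [87, 257].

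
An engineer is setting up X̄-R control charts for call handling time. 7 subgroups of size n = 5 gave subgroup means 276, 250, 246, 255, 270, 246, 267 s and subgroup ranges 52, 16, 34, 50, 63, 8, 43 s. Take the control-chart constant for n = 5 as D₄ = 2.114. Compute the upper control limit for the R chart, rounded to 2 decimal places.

R̄ = (52 + 16 + 34 + 50 + 63 + 8 + 43) / 7 = 266.0000 / 7 = 38.0000
UCL_R = D₄·R̄ = 2.114 × 38.0000 = 80.3320

80.33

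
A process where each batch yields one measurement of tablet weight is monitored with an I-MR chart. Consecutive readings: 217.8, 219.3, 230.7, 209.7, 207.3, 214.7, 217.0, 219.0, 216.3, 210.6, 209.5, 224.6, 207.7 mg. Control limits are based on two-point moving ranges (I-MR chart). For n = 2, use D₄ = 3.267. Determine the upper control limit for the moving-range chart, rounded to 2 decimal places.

24.37

Moving ranges: 1.5, 11.4, 21.0, 2.4, 7.4, 2.3, 2.0, 2.7, 5.7, 1.1, 15.1, 16.9; M̄R̄ = 89.5000 / 12 = 7.4583
UCL_MR = D₄·M̄R̄ = 3.267 × 7.4583 = 24.3664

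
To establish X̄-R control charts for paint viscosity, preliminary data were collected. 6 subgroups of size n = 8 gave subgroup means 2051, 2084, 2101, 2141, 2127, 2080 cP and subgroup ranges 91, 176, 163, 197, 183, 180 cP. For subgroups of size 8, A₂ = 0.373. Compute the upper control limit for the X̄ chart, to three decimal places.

2158.878

X̄̄ = (2051 + 2084 + 2101 + 2141 + 2127 + 2080) / 6 = 12584.0000 / 6 = 2097.3333
R̄ = (91 + 176 + 163 + 197 + 183 + 180) / 6 = 990.0000 / 6 = 165.0000
UCL = X̄̄ + A₂·R̄ = 2097.3333 + 0.373 × 165.0000 = 2158.8783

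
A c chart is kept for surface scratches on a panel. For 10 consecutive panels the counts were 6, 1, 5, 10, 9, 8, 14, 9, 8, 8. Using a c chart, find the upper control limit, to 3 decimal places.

16.179

c̄ = (6 + 1 + 5 + 10 + 9 + 8 + 14 + 9 + 8 + 8) / 10 = 78 / 10 = 7.8000
UCL = c̄ + 3√c̄ = 7.8000 + 3 × √7.8000 = 7.8000 + 3 × 2.7928 = 16.1785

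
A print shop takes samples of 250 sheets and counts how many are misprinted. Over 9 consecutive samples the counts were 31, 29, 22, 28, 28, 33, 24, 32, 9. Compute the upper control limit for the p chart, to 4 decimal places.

p̄ = Σdᵢ / (k·n) = 236 / (9 × 250) = 0.10489
UCL = p̄ + 3·√(p̄(1−p̄)/n) = 0.10489 + 3 × √(0.10489×0.89511/250) = 0.10489 + 3 × 0.01938 = 0.16303

0.1630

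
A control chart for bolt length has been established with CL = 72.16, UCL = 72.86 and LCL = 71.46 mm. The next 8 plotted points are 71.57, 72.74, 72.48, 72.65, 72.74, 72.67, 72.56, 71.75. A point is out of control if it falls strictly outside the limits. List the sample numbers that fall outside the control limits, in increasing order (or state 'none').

All 8 points lie within [71.46, 72.86].

none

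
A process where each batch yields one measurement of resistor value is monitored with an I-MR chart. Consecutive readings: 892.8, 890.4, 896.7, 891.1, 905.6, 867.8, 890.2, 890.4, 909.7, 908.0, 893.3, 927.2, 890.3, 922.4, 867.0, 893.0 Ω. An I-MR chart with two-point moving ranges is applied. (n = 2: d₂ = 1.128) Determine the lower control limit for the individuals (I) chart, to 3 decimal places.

841.171

X̄ = (892.8 + 890.4 + 896.7 + 891.1 + 905.6 + 867.8 + 890.2 + 890.4 + 909.7 + 908.0 + 893.3 + 927.2 + 890.3 + 922.4 + 867.0 + 893.0) / 16 = 895.9937
Moving ranges: 2.4, 6.3, 5.6, 14.5, 37.8, 22.4, 0.2, 19.3, 1.7, 14.7, 33.9, 36.9, 32.1, 55.4, 26.0; M̄R̄ = 309.2000 / 15 = 20.6133
LCL = X̄ − 3·M̄R̄/d₂ = 895.9937 − 3 × 20.6133 / 1.128 = 841.1711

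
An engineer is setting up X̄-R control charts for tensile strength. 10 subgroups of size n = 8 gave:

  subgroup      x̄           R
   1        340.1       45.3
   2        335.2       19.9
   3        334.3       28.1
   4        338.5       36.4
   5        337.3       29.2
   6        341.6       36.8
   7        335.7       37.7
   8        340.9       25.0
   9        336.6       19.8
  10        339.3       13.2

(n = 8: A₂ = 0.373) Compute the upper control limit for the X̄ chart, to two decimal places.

X̄̄ = (340.1 + 335.2 + 334.3 + 338.5 + 337.3 + 341.6 + 335.7 + 340.9 + 336.6 + 339.3) / 10 = 3379.5000 / 10 = 337.9500
R̄ = (45.3 + 19.9 + 28.1 + 36.4 + 29.2 + 36.8 + 37.7 + 25.0 + 19.8 + 13.2) / 10 = 291.4000 / 10 = 29.1400
UCL = X̄̄ + A₂·R̄ = 337.9500 + 0.373 × 29.1400 = 348.8192

348.82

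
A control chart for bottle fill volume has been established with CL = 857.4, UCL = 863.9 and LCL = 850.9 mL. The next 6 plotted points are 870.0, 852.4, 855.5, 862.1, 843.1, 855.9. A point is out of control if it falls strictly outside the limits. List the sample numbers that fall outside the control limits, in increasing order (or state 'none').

1, 5

Compare each point to [850.9, 863.9]: sample 1 = 870.0 > UCL; sample 5 = 843.1 < LCL.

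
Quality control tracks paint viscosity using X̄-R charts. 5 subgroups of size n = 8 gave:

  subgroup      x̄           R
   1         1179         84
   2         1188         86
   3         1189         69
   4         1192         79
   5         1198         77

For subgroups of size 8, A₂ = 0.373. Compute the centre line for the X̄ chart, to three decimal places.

X̄̄ = (1179 + 1188 + 1189 + 1192 + 1198) / 5 = 5946.0000 / 5 = 1189.2000
CL = X̄̄ = 1189.2000

1189.200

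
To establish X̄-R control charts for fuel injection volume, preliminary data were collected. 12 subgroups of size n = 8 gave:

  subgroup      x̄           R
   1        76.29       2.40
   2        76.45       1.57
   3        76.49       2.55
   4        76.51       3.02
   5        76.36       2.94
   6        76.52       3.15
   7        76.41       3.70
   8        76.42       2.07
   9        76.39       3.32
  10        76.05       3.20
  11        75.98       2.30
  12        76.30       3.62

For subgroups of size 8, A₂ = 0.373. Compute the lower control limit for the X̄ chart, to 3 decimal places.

75.296

X̄̄ = (76.29 + 76.45 + 76.49 + 76.51 + 76.36 + 76.52 + 76.41 + 76.42 + 76.39 + 76.05 + 75.98 + 76.30) / 12 = 916.1700 / 12 = 76.3475
R̄ = (2.40 + 1.57 + 2.55 + 3.02 + 2.94 + 3.15 + 3.70 + 2.07 + 3.32 + 3.20 + 2.30 + 3.62) / 12 = 33.8400 / 12 = 2.8200
LCL = X̄̄ − A₂·R̄ = 76.3475 − 0.373 × 2.8200 = 75.2956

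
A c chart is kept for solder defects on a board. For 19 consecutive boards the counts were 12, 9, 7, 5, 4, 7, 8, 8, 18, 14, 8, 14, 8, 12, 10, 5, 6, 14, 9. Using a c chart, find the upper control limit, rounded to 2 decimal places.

c̄ = (12 + 9 + 7 + 5 + 4 + 7 + 8 + 8 + 18 + 14 + 8 + 14 + 8 + 12 + 10 + 5 + 6 + 14 + 9) / 19 = 178 / 19 = 9.3684
UCL = c̄ + 3√c̄ = 9.3684 + 3 × √9.3684 = 9.3684 + 3 × 3.0608 = 18.5508

18.55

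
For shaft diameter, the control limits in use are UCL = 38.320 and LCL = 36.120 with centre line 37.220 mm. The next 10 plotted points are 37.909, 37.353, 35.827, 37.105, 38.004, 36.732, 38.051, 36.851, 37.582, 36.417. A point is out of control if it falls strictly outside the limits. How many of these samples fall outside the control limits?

Compare each point to [36.120, 38.320]: sample 3 = 35.827 < LCL.

1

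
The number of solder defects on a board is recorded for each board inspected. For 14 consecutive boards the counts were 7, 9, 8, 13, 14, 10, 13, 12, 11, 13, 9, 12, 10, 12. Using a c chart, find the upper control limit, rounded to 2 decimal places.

20.85

c̄ = (7 + 9 + 8 + 13 + 14 + 10 + 13 + 12 + 11 + 13 + 9 + 12 + 10 + 12) / 14 = 153 / 14 = 10.9286
UCL = c̄ + 3√c̄ = 10.9286 + 3 × √10.9286 = 10.9286 + 3 × 3.3058 = 20.8461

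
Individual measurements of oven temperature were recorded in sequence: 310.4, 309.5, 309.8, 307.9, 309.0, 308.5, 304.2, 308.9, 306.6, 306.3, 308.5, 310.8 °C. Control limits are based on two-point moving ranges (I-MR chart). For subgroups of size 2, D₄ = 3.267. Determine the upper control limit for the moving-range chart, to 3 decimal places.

Moving ranges: 0.9, 0.3, 1.9, 1.1, 0.5, 4.3, 4.7, 2.3, 0.3, 2.2, 2.3; M̄R̄ = 20.8000 / 11 = 1.8909
UCL_MR = D₄·M̄R̄ = 3.267 × 1.8909 = 6.1776

6.178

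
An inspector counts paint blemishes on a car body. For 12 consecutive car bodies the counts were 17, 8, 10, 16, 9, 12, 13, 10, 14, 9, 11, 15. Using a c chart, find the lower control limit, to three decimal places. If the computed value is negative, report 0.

c̄ = (17 + 8 + 10 + 16 + 9 + 12 + 13 + 10 + 14 + 9 + 11 + 15) / 12 = 144 / 12 = 12.0000
LCL = c̄ − 3√c̄ = 12.0000 − 3 × 3.4641 = 1.6077

1.608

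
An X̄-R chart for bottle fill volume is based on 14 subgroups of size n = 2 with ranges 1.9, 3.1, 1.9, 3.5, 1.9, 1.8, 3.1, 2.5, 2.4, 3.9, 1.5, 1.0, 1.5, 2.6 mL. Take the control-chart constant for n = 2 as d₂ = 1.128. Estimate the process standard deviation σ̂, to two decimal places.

R̄ = (1.9 + 3.1 + 1.9 + 3.5 + 1.9 + 1.8 + 3.1 + 2.5 + 2.4 + 3.9 + 1.5 + 1.0 + 1.5 + 2.6) / 14 = 2.3286
σ̂ = R̄ / d₂ = 2.3286 / 1.128 = 2.0643

2.06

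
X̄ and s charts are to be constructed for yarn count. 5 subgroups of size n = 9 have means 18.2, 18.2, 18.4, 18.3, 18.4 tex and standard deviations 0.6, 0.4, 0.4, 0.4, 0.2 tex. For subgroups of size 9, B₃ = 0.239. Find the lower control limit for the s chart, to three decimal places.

s̄ = (0.6 + 0.4 + 0.4 + 0.4 + 0.2) / 5 = 0.4000
LCL_s = B₃·s̄ = 0.239 × 0.4000 = 0.0956

0.096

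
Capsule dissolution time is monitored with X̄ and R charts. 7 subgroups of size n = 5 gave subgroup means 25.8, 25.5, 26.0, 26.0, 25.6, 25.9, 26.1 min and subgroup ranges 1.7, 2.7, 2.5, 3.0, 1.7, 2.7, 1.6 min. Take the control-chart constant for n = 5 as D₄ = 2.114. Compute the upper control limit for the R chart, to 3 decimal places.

4.802

R̄ = (1.7 + 2.7 + 2.5 + 3.0 + 1.7 + 2.7 + 1.6) / 7 = 15.9000 / 7 = 2.2714
UCL_R = D₄·R̄ = 2.114 × 2.2714 = 4.8018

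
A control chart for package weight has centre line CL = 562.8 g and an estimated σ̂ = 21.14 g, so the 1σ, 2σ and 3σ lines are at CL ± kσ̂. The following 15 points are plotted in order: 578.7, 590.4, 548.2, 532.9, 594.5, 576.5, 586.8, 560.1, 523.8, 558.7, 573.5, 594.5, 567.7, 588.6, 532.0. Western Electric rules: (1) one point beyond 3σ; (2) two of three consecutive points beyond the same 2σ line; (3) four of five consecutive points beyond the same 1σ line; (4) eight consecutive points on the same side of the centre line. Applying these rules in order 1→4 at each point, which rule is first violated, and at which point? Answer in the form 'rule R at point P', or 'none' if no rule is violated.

Zone of each point (C = within 1σ̂, B = 1σ̂–2σ̂, A = 2σ̂–3σ̂, * = beyond 3σ̂; sign = side of CL): 1:+C, 2:+B, 3:-C, 4:-B, 5:+B, 6:+C, 7:+B, 8:-C, 9:-B, 10:-C, 11:+C, 12:+B, 13:+C, 14:+B, 15:-B
No rule fires across all 15 points.

none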